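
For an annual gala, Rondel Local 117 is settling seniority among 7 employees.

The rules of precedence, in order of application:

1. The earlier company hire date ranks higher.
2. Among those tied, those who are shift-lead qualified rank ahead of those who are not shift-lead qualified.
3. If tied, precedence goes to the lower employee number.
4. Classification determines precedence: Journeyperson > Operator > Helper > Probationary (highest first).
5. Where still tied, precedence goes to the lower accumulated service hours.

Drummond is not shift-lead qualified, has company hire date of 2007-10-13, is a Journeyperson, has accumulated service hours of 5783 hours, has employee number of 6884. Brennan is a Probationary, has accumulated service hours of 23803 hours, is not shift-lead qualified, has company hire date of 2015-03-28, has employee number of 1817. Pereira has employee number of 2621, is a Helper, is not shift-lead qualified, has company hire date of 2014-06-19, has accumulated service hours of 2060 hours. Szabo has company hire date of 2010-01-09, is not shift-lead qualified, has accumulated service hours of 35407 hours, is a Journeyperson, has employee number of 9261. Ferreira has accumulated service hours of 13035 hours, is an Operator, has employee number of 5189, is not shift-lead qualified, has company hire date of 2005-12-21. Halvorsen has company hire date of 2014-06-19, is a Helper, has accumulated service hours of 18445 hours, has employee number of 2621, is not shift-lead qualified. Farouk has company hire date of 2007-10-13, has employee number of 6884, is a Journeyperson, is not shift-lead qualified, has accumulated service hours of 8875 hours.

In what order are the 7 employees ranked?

By company hire date (earlier first): Ferreira (2005-12-21); then Drummond and Farouk (both 2007-10-13); then Szabo (2010-01-09); then Pereira and Halvorsen (both 2014-06-19); then Brennan (2015-03-28).
Drummond and Farouk are each not shift-lead qualified, so the next rule applies.
Drummond and Farouk both have employee number 6884, so the next rule applies.
Drummond and Farouk are each Journeyperson, so the next rule applies.
Among Drummond and Farouk, by accumulated service hours (lower first): Drummond (5783 hours) before Farouk (8875 hours).
Pereira and Halvorsen are each not shift-lead qualified, so the next rule applies.
Pereira and Halvorsen both have employee number 2621, so the next rule applies.
Pereira and Halvorsen are each Helper, so the next rule applies.
Among Pereira and Halvorsen, by accumulated service hours (lower first): Pereira (2060 hours) before Halvorsen (18445 hours).
Full order: Ferreira, Drummond, Farouk, Szabo, Pereira, Halvorsen, Brennan.

Ferreira, Drummond, Farouk, Szabo, Pereira, Halvorsen, Brennan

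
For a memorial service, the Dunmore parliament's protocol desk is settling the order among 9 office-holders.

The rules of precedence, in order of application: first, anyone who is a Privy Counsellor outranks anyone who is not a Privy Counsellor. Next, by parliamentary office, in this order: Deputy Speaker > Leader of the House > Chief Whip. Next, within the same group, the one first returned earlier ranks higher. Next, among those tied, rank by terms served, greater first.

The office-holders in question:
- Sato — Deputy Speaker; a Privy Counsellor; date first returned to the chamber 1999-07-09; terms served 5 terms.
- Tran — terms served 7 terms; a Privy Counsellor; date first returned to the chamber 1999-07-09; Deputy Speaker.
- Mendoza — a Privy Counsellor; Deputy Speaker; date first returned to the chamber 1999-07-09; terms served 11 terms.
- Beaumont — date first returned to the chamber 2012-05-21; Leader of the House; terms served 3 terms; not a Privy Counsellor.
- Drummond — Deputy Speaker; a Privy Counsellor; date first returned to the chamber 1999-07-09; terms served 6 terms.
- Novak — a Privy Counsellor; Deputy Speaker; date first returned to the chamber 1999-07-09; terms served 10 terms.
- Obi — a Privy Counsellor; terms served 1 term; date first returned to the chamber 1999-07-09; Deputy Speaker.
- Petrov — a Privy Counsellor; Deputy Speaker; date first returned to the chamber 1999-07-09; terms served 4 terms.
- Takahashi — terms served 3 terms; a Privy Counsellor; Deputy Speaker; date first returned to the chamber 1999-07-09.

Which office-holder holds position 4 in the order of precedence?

Drummond

By the first rule: Mendoza, Novak, Tran, Drummond, Sato, Petrov, Takahashi and Obi (each a Privy Counsellor); then Beaumont (not a Privy Counsellor).
Mendoza, Novak, Tran, Drummond, Sato, Petrov, Takahashi and Obi are each Deputy Speaker, so the next rule applies.
Mendoza, Novak, Tran, Drummond, Sato, Petrov, Takahashi and Obi all have date first returned to the chamber 1999-07-09, so the next rule applies.
Among Mendoza, Novak, Tran, Drummond, Sato, Petrov, Takahashi and Obi, by terms served (higher first): Mendoza (11 terms) before Novak (10 terms) before Tran (7 terms) before Drummond (6 terms) before Sato (5 terms) before Petrov (4 terms) before Takahashi (3 terms) before Obi (1 term).
Order: Mendoza, Novak, Tran, Drummond, Sato, Petrov, Takahashi, Obi, Beaumont.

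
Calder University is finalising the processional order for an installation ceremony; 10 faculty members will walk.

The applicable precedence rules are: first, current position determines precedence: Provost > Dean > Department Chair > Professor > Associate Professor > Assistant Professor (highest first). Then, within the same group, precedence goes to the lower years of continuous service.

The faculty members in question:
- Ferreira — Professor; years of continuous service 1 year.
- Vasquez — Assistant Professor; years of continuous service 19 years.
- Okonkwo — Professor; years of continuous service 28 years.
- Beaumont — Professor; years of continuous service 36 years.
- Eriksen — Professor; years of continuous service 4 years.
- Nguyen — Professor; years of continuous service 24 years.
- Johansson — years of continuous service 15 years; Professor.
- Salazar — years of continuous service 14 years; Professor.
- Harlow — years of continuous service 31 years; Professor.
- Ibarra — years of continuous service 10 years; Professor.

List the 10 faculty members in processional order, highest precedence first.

Ferreira, Eriksen, Ibarra, Salazar, Johansson, Nguyen, Okonkwo, Harlow, Beaumont, Vasquez

By current position: Ferreira, Eriksen, Ibarra, Salazar, Johansson, Nguyen, Okonkwo, Harlow and Beaumont (Professor); then Vasquez (Assistant Professor).
Among Ferreira, Eriksen, Ibarra, Salazar, Johansson, Nguyen, Okonkwo, Harlow and Beaumont, by years of continuous service (lower first): Ferreira (1 year) before Eriksen (4 years) before Ibarra (10 years) before Salazar (14 years) before Johansson (15 years) before Nguyen (24 years) before Okonkwo (28 years) before Harlow (31 years) before Beaumont (36 years).
Full order: Ferreira, Eriksen, Ibarra, Salazar, Johansson, Nguyen, Okonkwo, Harlow, Beaumont, Vasquez.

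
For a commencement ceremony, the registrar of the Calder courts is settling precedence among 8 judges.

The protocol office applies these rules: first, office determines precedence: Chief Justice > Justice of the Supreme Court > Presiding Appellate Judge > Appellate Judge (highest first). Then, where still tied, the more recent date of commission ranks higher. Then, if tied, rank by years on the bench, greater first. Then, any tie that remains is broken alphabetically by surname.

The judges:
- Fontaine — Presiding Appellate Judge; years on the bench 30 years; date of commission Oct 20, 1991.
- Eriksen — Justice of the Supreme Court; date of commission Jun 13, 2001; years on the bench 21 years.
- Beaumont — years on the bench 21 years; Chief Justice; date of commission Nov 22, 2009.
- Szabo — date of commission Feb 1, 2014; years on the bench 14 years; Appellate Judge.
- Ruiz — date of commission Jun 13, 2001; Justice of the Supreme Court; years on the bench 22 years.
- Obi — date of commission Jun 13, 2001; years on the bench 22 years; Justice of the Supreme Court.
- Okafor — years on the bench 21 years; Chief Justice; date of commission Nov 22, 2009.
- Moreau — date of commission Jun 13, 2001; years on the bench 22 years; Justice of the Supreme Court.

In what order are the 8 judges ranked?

By office: Beaumont and Okafor (Chief Justice); then Moreau, Obi, Ruiz and Eriksen (Justice of the Supreme Court); then Fontaine (Presiding Appellate Judge); then Szabo (Appellate Judge).
Beaumont and Okafor both have date of commission Nov 22, 2009, so the next rule applies.
Beaumont and Okafor both have years on the bench 21 years, so the next rule applies.
Among Beaumont and Okafor, alphabetically by surname: Beaumont before Okafor.
Moreau, Obi, Ruiz and Eriksen all have date of commission Jun 13, 2001, so the next rule applies.
Among Moreau, Obi, Ruiz and Eriksen, by years on the bench (higher first): Moreau, Obi and Ruiz (22 years) before Eriksen (21 years).
Among Moreau, Obi and Ruiz, alphabetically by surname: Moreau before Obi before Ruiz.
Full order: Beaumont, Okafor, Moreau, Obi, Ruiz, Eriksen, Fontaine, Szabo.

Beaumont, Okafor, Moreau, Obi, Ruiz, Eriksen, Fontaine, Szabo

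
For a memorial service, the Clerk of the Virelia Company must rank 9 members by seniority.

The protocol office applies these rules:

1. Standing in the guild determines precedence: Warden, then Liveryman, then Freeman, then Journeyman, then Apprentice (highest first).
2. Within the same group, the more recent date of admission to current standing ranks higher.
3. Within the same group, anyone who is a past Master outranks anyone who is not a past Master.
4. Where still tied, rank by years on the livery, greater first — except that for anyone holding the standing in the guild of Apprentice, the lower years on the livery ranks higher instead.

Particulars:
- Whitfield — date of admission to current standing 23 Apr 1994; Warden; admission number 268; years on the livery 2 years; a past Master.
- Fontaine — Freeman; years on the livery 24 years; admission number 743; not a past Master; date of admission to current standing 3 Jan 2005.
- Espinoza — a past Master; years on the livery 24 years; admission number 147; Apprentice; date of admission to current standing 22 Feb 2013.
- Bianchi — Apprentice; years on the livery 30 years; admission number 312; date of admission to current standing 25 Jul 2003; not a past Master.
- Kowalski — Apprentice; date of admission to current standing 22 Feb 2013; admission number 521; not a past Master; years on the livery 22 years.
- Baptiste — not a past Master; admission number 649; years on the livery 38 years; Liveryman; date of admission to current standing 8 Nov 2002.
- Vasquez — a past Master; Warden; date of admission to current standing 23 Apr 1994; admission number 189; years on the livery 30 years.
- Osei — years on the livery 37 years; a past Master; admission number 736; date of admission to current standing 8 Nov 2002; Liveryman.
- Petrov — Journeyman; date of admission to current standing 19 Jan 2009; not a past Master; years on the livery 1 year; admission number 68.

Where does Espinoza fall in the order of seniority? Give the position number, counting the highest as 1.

By standing in the guild: Vasquez and Whitfield (Warden); then Osei and Baptiste (Liveryman); then Fontaine (Freeman); then Petrov (Journeyman); then Espinoza, Kowalski and Bianchi (Apprentice).
Vasquez and Whitfield both have date of admission to current standing 23 Apr 1994, so the next rule applies.
Vasquez and Whitfield are each a past Master, so the next rule applies.
Among Vasquez and Whitfield, by years on the livery (higher first): Vasquez (30 years) before Whitfield (2 years).
Osei and Baptiste both have date of admission to current standing 8 Nov 2002, so the next rule applies.
Among Osei and Baptiste, a past Master before not a past Master: Osei (a past Master) before Baptiste (not a past Master).
Among Espinoza, Kowalski and Bianchi, by date of admission to current standing (later first): Espinoza and Kowalski (22 Feb 2013) before Bianchi (25 Jul 2003).
Among Espinoza and Kowalski, a past Master before not a past Master: Espinoza (a past Master) before Kowalski (not a past Master).
Order: Vasquez, Whitfield, Osei, Baptiste, Fontaine, Petrov, Espinoza, Kowalski, Bianchi. So position 7.

7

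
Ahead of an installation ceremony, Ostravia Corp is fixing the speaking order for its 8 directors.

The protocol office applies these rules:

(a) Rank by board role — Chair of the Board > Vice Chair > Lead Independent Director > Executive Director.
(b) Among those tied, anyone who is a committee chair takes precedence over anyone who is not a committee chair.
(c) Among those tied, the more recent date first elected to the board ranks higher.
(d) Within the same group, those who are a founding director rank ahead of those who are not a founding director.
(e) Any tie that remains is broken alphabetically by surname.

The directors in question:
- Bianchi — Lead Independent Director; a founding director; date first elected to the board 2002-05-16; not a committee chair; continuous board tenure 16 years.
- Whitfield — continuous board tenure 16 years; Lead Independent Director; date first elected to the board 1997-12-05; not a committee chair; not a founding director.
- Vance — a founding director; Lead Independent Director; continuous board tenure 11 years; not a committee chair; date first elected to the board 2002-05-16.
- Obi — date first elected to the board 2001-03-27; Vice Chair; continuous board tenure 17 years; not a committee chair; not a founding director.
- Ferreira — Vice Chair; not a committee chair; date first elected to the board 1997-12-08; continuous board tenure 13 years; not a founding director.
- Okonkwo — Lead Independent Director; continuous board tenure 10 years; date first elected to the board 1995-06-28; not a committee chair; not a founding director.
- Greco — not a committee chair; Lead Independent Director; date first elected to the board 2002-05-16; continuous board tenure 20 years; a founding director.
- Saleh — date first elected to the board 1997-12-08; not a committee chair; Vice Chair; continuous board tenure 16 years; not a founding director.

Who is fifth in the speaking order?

By board role: Obi, Ferreira and Saleh (Vice Chair); then Bianchi, Greco, Vance, Whitfield and Okonkwo (Lead Independent Director).
Obi, Ferreira and Saleh are each not a committee chair, so the next rule applies.
Among Obi, Ferreira and Saleh, by date first elected to the board (later first): Obi (2001-03-27) before Ferreira and Saleh (1997-12-08).
Ferreira and Saleh are each not a founding director, so the next rule applies.
Among Ferreira and Saleh, alphabetically by surname: Ferreira before Saleh.
Bianchi, Greco, Vance, Whitfield and Okonkwo are each not a committee chair, so the next rule applies.
Among Bianchi, Greco, Vance, Whitfield and Okonkwo, by date first elected to the board (later first): Bianchi, Greco and Vance (2002-05-16) before Whitfield (1997-12-05) before Okonkwo (1995-06-28).
Bianchi, Greco and Vance are each a founding director, so the next rule applies.
Among Bianchi, Greco and Vance, alphabetically by surname: Bianchi before Greco before Vance.
Order: Obi, Ferreira, Saleh, Bianchi, Greco, Vance, Whitfield, Okonkwo.

Greco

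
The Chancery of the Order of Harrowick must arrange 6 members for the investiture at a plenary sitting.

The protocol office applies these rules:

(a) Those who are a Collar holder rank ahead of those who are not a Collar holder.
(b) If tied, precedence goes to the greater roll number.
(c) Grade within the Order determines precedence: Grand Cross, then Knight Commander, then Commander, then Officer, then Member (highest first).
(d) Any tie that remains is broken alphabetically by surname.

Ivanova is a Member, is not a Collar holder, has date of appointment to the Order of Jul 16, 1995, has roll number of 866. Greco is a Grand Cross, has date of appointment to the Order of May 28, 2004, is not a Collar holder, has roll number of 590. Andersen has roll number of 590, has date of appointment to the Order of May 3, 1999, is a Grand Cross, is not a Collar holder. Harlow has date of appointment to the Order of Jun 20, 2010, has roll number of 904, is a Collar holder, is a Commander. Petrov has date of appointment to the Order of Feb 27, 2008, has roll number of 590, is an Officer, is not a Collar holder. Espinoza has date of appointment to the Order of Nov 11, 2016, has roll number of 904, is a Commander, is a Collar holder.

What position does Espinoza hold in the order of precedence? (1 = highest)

By the first rule: Espinoza and Harlow (both a Collar holder); then Ivanova, Andersen, Greco and Petrov (each not a Collar holder).
Espinoza and Harlow both have roll number 904, so the next rule applies.
Espinoza and Harlow are each Commander, so the next rule applies.
Among Espinoza and Harlow, alphabetically by surname: Espinoza before Harlow.
Among Ivanova, Andersen, Greco and Petrov, by roll number (higher first): Ivanova (866) before Andersen, Greco and Petrov (590).
Among Andersen, Greco and Petrov, by grade within the Order: Andersen and Greco (Grand Cross) before Petrov (Officer).
Among Andersen and Greco, alphabetically by surname: Andersen before Greco.
Order: Espinoza, Harlow, Ivanova, Andersen, Greco, Petrov. So position 1.

1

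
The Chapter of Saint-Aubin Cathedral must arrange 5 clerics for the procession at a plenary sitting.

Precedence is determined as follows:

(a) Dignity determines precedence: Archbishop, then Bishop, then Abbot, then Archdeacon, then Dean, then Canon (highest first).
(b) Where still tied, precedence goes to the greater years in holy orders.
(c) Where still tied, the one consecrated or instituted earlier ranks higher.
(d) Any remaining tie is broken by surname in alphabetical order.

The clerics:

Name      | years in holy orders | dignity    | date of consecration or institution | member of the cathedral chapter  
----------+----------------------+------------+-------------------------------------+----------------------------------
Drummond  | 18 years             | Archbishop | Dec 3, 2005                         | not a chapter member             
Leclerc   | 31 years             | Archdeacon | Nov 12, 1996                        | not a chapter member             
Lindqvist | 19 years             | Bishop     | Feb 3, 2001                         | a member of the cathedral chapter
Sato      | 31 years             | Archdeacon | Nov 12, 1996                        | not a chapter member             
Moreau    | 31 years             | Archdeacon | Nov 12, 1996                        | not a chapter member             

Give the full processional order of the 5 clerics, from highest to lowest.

Drummond, Lindqvist, Leclerc, Moreau, Sato

By dignity: Drummond (Archbishop); then Lindqvist (Bishop); then Leclerc, Moreau and Sato (Archdeacon).
Leclerc, Moreau and Sato all have years in holy orders 31 years, so the next rule applies.
Leclerc, Moreau and Sato all have date of consecration or institution Nov 12, 1996, so the next rule applies.
Among Leclerc, Moreau and Sato, alphabetically by surname: Leclerc before Moreau before Sato.
Full order: Drummond, Lindqvist, Leclerc, Moreau, Sato.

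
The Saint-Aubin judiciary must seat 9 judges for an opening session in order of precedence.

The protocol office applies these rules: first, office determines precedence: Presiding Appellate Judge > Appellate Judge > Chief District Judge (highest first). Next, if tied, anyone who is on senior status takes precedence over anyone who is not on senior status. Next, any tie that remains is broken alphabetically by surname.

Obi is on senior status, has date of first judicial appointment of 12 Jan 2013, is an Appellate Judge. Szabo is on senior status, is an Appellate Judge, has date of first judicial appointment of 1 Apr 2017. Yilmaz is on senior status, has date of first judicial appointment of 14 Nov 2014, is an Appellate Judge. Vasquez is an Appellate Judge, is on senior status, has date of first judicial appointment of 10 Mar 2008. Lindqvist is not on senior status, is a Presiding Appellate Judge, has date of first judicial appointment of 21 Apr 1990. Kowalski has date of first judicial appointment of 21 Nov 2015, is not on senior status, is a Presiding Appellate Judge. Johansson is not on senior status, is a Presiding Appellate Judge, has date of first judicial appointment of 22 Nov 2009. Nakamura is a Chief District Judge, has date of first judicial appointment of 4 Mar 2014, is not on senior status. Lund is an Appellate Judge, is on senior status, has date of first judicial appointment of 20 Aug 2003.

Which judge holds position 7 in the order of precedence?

Vasquez

By office: Johansson, Kowalski and Lindqvist (Presiding Appellate Judge); then Lund, Obi, Szabo, Vasquez and Yilmaz (Appellate Judge); then Nakamura (Chief District Judge).
Johansson, Kowalski and Lindqvist are each not on senior status, so the next rule applies.
Among Johansson, Kowalski and Lindqvist, alphabetically by surname: Johansson before Kowalski before Lindqvist.
Lund, Obi, Szabo, Vasquez and Yilmaz are each on senior status, so the next rule applies.
Among Lund, Obi, Szabo, Vasquez and Yilmaz, alphabetically by surname: Lund before Obi before Szabo before Vasquez before Yilmaz.
Order: Johansson, Kowalski, Lindqvist, Lund, Obi, Szabo, Vasquez, Yilmaz, Nakamura.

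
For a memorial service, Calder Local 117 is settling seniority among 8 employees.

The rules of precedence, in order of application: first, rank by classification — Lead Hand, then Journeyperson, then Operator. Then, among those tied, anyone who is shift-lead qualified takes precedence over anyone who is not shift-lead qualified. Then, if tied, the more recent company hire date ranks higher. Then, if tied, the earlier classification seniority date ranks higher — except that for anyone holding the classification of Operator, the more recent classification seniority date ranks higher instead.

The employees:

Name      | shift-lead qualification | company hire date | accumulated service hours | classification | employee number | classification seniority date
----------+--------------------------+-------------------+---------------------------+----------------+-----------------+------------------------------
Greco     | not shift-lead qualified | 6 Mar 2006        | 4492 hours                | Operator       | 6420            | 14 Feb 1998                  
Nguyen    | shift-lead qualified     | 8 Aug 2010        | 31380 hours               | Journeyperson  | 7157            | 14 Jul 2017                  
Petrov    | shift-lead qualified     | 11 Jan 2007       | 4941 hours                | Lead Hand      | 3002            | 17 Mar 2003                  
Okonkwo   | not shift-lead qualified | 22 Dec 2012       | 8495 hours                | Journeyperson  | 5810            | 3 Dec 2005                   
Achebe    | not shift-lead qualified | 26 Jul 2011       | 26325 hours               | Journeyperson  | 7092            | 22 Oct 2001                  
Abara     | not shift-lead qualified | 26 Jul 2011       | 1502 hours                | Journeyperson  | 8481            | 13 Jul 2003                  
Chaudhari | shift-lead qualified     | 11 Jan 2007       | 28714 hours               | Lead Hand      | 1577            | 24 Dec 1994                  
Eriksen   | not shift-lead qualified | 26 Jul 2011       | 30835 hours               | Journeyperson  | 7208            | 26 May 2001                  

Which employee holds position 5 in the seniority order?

Eriksen

By classification: Chaudhari and Petrov (Lead Hand); then Nguyen, Okonkwo, Eriksen, Achebe and Abara (Journeyperson); then Greco (Operator).
Chaudhari and Petrov are each shift-lead qualified, so the next rule applies.
Chaudhari and Petrov both have company hire date 11 Jan 2007, so the next rule applies.
Among Chaudhari and Petrov, by classification seniority date (earlier first): Chaudhari (24 Dec 1994) before Petrov (17 Mar 2003).
Among Nguyen, Okonkwo, Eriksen, Achebe and Abara, shift-lead qualified before not shift-lead qualified: Nguyen (shift-lead qualified) before Okonkwo, Eriksen, Achebe and Abara (not shift-lead qualified).
Among Okonkwo, Eriksen, Achebe and Abara, by company hire date (later first): Okonkwo (22 Dec 2012) before Eriksen, Achebe and Abara (26 Jul 2011).
Among Eriksen, Achebe and Abara, by classification seniority date (earlier first): Eriksen (26 May 2001) before Achebe (22 Oct 2001) before Abara (13 Jul 2003).
Order: Chaudhari, Petrov, Nguyen, Okonkwo, Eriksen, Achebe, Abara, Greco.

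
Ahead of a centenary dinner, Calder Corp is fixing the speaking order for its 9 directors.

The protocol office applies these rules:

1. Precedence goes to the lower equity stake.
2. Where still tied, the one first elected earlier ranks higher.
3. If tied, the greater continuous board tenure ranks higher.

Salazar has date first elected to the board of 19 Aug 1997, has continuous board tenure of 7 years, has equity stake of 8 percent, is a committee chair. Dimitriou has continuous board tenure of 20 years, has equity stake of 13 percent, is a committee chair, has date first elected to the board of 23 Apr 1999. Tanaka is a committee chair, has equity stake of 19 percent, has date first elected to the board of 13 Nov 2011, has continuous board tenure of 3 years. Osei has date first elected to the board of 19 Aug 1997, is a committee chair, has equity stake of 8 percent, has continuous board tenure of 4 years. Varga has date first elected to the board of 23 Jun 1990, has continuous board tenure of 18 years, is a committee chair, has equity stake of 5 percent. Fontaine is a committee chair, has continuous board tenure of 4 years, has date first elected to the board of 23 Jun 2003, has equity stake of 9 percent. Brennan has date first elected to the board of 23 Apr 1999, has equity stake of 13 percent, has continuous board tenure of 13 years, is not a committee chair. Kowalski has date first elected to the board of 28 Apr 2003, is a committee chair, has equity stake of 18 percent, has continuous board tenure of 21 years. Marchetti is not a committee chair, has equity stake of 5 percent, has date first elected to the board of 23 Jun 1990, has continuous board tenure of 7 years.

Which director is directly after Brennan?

By equity stake (lower first): Varga and Marchetti (both 5 percent); then Salazar and Osei (both 8 percent); then Fontaine (9 percent); then Dimitriou and Brennan (both 13 percent); then Kowalski (18 percent); then Tanaka (19 percent).
Varga and Marchetti both have date first elected to the board 23 Jun 1990, so the next rule applies.
Among Varga and Marchetti, by continuous board tenure (higher first): Varga (18 years) before Marchetti (7 years).
Salazar and Osei both have date first elected to the board 19 Aug 1997, so the next rule applies.
Among Salazar and Osei, by continuous board tenure (higher first): Salazar (7 years) before Osei (4 years).
Dimitriou and Brennan both have date first elected to the board 23 Apr 1999, so the next rule applies.
Among Dimitriou and Brennan, by continuous board tenure (higher first): Dimitriou (20 years) before Brennan (13 years).
Order: Varga, Marchetti, Salazar, Osei, Fontaine, Dimitriou, Brennan, Kowalski, Tanaka.

Kowalski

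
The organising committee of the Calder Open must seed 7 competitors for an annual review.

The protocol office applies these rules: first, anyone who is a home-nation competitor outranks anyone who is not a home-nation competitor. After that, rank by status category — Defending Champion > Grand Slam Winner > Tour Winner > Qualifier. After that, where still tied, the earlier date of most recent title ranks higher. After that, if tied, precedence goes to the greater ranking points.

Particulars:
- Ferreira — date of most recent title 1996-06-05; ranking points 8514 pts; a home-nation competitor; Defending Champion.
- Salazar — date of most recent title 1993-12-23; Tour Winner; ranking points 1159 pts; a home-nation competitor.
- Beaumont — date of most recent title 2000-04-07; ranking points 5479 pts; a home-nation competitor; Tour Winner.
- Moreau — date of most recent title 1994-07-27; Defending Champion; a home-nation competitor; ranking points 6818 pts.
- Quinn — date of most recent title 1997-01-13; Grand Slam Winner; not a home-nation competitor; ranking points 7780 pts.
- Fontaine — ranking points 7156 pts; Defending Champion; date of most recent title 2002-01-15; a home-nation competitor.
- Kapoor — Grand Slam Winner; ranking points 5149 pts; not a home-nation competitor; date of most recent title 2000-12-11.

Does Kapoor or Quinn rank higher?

By the first rule: Moreau, Ferreira, Fontaine, Salazar and Beaumont (each a home-nation competitor); then Quinn and Kapoor (both not a home-nation competitor).
Among Moreau, Ferreira, Fontaine, Salazar and Beaumont, by status category: Moreau, Ferreira and Fontaine (Defending Champion) before Salazar and Beaumont (Tour Winner).
Among Moreau, Ferreira and Fontaine, by date of most recent title (earlier first): Moreau (1994-07-27) before Ferreira (1996-06-05) before Fontaine (2002-01-15).
Among Salazar and Beaumont, by date of most recent title (earlier first): Salazar (1993-12-23) before Beaumont (2000-04-07).
Quinn and Kapoor are each Grand Slam Winner, so the next rule applies.
Among Quinn and Kapoor, by date of most recent title (earlier first): Quinn (1997-01-13) before Kapoor (2000-12-11).
So Quinn takes precedence.

Quinn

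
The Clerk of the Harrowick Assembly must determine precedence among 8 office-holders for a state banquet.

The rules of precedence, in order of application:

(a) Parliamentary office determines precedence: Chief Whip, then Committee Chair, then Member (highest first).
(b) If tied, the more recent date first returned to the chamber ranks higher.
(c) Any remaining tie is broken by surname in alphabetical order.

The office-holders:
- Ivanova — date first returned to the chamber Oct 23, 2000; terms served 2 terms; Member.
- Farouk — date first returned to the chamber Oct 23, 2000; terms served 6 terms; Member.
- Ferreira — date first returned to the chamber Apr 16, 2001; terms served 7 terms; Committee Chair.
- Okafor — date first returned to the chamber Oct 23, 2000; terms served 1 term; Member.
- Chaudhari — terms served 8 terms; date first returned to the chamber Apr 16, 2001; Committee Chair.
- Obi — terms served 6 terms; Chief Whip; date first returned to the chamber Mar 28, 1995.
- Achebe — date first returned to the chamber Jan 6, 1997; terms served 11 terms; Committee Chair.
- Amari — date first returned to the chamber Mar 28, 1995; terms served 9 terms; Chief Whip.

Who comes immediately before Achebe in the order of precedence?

Ferreira

By parliamentary office: Amari and Obi (Chief Whip); then Chaudhari, Ferreira and Achebe (Committee Chair); then Farouk, Ivanova and Okafor (Member).
Amari and Obi both have date first returned to the chamber Mar 28, 1995, so the next rule applies.
Among Amari and Obi, alphabetically by surname: Amari before Obi.
Among Chaudhari, Ferreira and Achebe, by date first returned to the chamber (later first): Chaudhari and Ferreira (Apr 16, 2001) before Achebe (Jan 6, 1997).
Among Chaudhari and Ferreira, alphabetically by surname: Chaudhari before Ferreira.
Farouk, Ivanova and Okafor all have date first returned to the chamber Oct 23, 2000, so the next rule applies.
Among Farouk, Ivanova and Okafor, alphabetically by surname: Farouk before Ivanova before Okafor.
Order: Amari, Obi, Chaudhari, Ferreira, Achebe, Farouk, Ivanova, Okafor.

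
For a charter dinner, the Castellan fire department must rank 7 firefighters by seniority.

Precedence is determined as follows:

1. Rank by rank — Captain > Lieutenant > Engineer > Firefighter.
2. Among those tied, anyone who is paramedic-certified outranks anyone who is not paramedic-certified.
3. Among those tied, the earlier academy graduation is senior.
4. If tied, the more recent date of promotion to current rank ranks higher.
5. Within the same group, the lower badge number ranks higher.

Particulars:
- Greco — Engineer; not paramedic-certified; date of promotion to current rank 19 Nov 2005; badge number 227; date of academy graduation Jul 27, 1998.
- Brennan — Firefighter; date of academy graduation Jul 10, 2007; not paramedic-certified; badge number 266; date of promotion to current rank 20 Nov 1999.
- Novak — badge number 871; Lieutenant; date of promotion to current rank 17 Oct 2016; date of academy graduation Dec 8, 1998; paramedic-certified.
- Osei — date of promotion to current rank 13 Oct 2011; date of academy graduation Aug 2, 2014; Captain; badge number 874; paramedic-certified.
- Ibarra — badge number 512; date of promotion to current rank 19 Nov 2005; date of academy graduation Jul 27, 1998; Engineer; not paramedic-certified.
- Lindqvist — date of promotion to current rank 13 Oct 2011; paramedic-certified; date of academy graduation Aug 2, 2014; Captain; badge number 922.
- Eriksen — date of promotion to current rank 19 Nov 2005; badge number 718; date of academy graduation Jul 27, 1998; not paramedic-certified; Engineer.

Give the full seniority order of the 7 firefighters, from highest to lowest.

Osei, Lindqvist, Novak, Greco, Ibarra, Eriksen, Brennan

By rank: Osei and Lindqvist (Captain); then Novak (Lieutenant); then Greco, Ibarra and Eriksen (Engineer); then Brennan (Firefighter).
Osei and Lindqvist are each paramedic-certified, so the next rule applies.
Osei and Lindqvist both have date of academy graduation Aug 2, 2014, so the next rule applies.
Osei and Lindqvist both have date of promotion to current rank 13 Oct 2011, so the next rule applies.
Among Osei and Lindqvist, by badge number (lower first): Osei (874) before Lindqvist (922).
Greco, Ibarra and Eriksen are each not paramedic-certified, so the next rule applies.
Greco, Ibarra and Eriksen all have date of academy graduation Jul 27, 1998, so the next rule applies.
Greco, Ibarra and Eriksen all have date of promotion to current rank 19 Nov 2005, so the next rule applies.
Among Greco, Ibarra and Eriksen, by badge number (lower first): Greco (227) before Ibarra (512) before Eriksen (718).
Full order: Osei, Lindqvist, Novak, Greco, Ibarra, Eriksen, Brennan.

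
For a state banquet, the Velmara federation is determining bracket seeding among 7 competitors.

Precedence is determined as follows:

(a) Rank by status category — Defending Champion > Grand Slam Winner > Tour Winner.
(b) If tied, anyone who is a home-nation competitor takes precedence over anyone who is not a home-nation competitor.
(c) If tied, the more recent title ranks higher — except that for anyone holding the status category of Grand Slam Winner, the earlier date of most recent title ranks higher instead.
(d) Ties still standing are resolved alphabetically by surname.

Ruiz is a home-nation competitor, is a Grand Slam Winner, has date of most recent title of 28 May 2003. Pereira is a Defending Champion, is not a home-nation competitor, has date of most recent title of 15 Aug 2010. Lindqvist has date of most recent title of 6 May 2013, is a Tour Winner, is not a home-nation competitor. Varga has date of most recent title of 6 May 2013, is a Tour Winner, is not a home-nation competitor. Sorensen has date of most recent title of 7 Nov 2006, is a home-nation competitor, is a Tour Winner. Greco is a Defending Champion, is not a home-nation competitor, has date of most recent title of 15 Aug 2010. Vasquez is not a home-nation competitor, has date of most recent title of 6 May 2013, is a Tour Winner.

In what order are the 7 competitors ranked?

Greco, Pereira, Ruiz, Sorensen, Lindqvist, Varga, Vasquez

By status category: Greco and Pereira (Defending Champion); then Ruiz (Grand Slam Winner); then Sorensen, Lindqvist, Varga and Vasquez (Tour Winner).
Greco and Pereira are each not a home-nation competitor, so the next rule applies.
Greco and Pereira both have date of most recent title 15 Aug 2010, so the next rule applies.
Among Greco and Pereira, alphabetically by surname: Greco before Pereira.
Among Sorensen, Lindqvist, Varga and Vasquez, a home-nation competitor before not a home-nation competitor: Sorensen (a home-nation competitor) before Lindqvist, Varga and Vasquez (not a home-nation competitor).
Lindqvist, Varga and Vasquez all have date of most recent title 6 May 2013, so the next rule applies.
Among Lindqvist, Varga and Vasquez, alphabetically by surname: Lindqvist before Varga before Vasquez.
Full order: Greco, Pereira, Ruiz, Sorensen, Lindqvist, Varga, Vasquez.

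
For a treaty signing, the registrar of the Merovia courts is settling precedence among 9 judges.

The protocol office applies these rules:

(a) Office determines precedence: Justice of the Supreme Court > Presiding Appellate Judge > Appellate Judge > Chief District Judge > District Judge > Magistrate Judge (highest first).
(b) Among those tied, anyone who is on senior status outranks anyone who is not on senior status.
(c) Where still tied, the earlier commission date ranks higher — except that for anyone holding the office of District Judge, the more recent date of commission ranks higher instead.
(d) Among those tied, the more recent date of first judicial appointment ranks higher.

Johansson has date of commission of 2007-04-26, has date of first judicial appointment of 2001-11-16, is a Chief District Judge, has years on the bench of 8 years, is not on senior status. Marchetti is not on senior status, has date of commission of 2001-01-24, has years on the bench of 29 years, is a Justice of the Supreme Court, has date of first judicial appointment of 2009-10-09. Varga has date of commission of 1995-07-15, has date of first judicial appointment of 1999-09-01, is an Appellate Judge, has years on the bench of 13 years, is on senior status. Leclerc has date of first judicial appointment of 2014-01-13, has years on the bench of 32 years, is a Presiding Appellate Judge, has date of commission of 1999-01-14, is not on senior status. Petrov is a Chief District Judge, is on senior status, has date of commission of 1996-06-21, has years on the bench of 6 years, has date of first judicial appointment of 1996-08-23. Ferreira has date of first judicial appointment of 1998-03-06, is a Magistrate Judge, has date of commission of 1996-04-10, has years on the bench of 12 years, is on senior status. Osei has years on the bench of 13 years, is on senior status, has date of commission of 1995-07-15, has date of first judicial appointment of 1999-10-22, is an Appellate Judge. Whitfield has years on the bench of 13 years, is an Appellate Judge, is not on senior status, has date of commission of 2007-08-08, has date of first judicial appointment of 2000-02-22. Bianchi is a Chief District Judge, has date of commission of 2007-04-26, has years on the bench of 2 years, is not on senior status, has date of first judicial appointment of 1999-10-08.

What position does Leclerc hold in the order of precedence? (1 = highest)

2

By office: Marchetti (Justice of the Supreme Court); then Leclerc (Presiding Appellate Judge); then Osei, Varga and Whitfield (Appellate Judge); then Petrov, Johansson and Bianchi (Chief District Judge); then Ferreira (Magistrate Judge).
Among Osei, Varga and Whitfield, on senior status before not on senior status: Osei and Varga (on senior status) before Whitfield (not on senior status).
Osei and Varga both have date of commission 1995-07-15, so the next rule applies.
Among Osei and Varga, by date of first judicial appointment (later first): Osei (1999-10-22) before Varga (1999-09-01).
Among Petrov, Johansson and Bianchi, on senior status before not on senior status: Petrov (on senior status) before Johansson and Bianchi (not on senior status).
Johansson and Bianchi both have date of commission 2007-04-26, so the next rule applies.
Among Johansson and Bianchi, by date of first judicial appointment (later first): Johansson (2001-11-16) before Bianchi (1999-10-08).
Order: Marchetti, Leclerc, Osei, Varga, Whitfield, Petrov, Johansson, Bianchi, Ferreira. So position 2.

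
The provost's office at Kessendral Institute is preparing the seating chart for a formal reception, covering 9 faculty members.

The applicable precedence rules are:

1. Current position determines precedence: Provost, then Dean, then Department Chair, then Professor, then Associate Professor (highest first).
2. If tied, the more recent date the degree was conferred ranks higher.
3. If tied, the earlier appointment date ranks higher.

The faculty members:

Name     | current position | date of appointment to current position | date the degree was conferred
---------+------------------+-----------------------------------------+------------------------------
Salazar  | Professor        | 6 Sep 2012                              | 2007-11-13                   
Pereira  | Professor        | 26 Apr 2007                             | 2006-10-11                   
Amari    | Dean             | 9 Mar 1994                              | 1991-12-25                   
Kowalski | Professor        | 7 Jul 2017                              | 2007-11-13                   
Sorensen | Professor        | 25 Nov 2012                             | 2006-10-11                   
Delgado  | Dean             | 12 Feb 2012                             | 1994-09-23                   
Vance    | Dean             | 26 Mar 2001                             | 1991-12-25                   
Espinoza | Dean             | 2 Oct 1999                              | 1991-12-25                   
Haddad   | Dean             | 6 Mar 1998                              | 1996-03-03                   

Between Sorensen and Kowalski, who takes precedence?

By current position: Haddad, Delgado, Amari, Espinoza and Vance (Dean); then Salazar, Kowalski, Pereira and Sorensen (Professor).
Among Haddad, Delgado, Amari, Espinoza and Vance, by date the degree was conferred (later first): Haddad (1996-03-03) before Delgado (1994-09-23) before Amari, Espinoza and Vance (1991-12-25).
Among Amari, Espinoza and Vance, by date of appointment to current position (earlier first): Amari (9 Mar 1994) before Espinoza (2 Oct 1999) before Vance (26 Mar 2001).
Among Salazar, Kowalski, Pereira and Sorensen, by date the degree was conferred (later first): Salazar and Kowalski (2007-11-13) before Pereira and Sorensen (2006-10-11).
Among Salazar and Kowalski, by date of appointment to current position (earlier first): Salazar (6 Sep 2012) before Kowalski (7 Jul 2017).
Among Pereira and Sorensen, by date of appointment to current position (earlier first): Pereira (26 Apr 2007) before Sorensen (25 Nov 2012).
So Kowalski takes precedence.

Kowalski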